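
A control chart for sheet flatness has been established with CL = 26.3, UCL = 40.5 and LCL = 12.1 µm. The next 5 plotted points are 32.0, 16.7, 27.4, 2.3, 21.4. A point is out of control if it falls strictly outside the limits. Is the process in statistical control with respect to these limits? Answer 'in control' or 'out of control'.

out of control

Compare each point to [12.1, 40.5]: sample 4 = 2.3 < LCL.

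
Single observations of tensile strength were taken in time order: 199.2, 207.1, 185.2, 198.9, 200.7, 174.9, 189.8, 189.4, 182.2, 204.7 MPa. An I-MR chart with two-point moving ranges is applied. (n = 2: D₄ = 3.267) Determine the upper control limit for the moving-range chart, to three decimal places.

42.144

Moving ranges: 7.9, 21.9, 13.7, 1.8, 25.8, 14.9, 0.4, 7.2, 22.5; M̄R̄ = 116.1000 / 9 = 12.9000
UCL_MR = D₄·M̄R̄ = 3.267 × 12.9000 = 42.1443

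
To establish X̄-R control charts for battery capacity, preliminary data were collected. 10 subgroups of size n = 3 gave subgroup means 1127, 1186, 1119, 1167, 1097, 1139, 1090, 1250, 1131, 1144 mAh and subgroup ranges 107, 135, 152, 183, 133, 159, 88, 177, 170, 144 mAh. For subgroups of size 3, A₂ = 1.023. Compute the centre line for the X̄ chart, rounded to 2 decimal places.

1145.00

X̄̄ = (1127 + 1186 + 1119 + 1167 + 1097 + 1139 + 1090 + 1250 + 1131 + 1144) / 10 = 11450.0000 / 10 = 1145.0000
CL = X̄̄ = 1145.0000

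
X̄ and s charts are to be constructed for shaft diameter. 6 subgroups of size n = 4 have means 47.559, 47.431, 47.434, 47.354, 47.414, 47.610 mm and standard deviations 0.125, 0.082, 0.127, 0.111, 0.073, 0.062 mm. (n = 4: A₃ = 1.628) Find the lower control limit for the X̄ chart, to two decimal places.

X̄̄ = (47.559 + 47.431 + 47.434 + 47.354 + 47.414 + 47.610) / 6 = 47.4670
s̄ = (0.125 + 0.082 + 0.127 + 0.111 + 0.073 + 0.062) / 6 = 0.0967
LCL = X̄̄ − A₃·s̄ = 47.4670 − 1.628 × 0.0967 = 47.3096

47.31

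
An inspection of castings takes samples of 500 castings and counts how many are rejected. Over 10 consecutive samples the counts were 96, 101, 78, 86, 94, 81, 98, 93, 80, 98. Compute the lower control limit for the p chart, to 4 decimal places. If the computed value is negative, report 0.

0.1293

p̄ = Σdᵢ / (k·n) = 905 / (10 × 500) = 0.18100
LCL = p̄ − 3·√(p̄(1−p̄)/n) = 0.18100 − 3 × 0.01722 = 0.12934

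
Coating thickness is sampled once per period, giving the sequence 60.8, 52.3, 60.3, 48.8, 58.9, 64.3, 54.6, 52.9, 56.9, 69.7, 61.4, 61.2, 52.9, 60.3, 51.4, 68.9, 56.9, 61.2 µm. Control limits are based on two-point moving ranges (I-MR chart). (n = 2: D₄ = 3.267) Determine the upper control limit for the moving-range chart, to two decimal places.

Moving ranges: 8.5, 8.0, 11.5, 10.1, 5.4, 9.7, 1.7, 4.0, 12.8, 8.3, 0.2, 8.3, 7.4, 8.9, 17.5, 12.0, 4.3; M̄R̄ = 138.6000 / 17 = 8.1529
UCL_MR = D₄·M̄R̄ = 3.267 × 8.1529 = 26.6357

26.64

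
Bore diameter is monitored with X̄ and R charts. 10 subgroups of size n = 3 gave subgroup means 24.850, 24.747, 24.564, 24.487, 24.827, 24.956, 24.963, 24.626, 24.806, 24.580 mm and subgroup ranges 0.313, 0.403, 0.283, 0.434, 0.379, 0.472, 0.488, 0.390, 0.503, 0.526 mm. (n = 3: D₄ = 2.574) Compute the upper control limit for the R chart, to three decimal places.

R̄ = (0.313 + 0.403 + 0.283 + 0.434 + 0.379 + 0.472 + 0.488 + 0.390 + 0.503 + 0.526) / 10 = 4.1910 / 10 = 0.4191
UCL_R = D₄·R̄ = 2.574 × 0.4191 = 1.0788

1.079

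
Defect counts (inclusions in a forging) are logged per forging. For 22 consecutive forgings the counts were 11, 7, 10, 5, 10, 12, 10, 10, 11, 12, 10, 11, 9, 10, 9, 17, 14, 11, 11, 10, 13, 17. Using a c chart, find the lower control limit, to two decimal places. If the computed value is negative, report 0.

c̄ = (11 + 7 + 10 + 5 + 10 + 12 + 10 + 10 + 11 + 12 + 10 + 11 + 9 + 10 + 9 + 17 + 14 + 11 + 11 + 10 + 13 + 17) / 22 = 240 / 22 = 10.9091
LCL = c̄ − 3√c̄ = 10.9091 − 3 × 3.3029 = 1.0004

1.00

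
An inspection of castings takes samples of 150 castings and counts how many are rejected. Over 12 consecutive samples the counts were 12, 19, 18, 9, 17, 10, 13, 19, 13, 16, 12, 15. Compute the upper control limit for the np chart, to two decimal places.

25.25

p̄ = Σdᵢ / (k·n) = 173 / (12 × 150) = 0.09611
UCL = np̄ + 3·√(np̄(1−p̄)) = 14.4167 + 3 × √(14.4167×0.90389) = 14.4167 + 3 × 3.6099 = 25.2462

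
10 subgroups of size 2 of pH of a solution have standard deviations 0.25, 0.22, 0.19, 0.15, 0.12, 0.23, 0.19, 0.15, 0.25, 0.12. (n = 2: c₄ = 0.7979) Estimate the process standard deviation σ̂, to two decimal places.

0.23

s̄ = (0.25 + 0.22 + 0.19 + 0.15 + 0.12 + 0.23 + 0.19 + 0.15 + 0.25 + 0.12) / 10 = 0.1870
σ̂ = s̄ / c₄ = 0.1870 / 0.7979 = 0.2344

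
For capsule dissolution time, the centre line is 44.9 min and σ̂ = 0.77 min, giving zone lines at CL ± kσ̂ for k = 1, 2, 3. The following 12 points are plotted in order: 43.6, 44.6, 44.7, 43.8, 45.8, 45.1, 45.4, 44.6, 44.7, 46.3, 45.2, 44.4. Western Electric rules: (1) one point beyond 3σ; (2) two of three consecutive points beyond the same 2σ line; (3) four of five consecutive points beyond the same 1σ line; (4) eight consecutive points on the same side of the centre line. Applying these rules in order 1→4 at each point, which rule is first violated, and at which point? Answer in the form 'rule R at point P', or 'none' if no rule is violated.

none

Zone of each point (C = within 1σ̂, B = 1σ̂–2σ̂, A = 2σ̂–3σ̂, * = beyond 3σ̂; sign = side of CL): 1:-B, 2:-C, 3:-C, 4:-B, 5:+B, 6:+C, 7:+C, 8:-C, 9:-C, 10:+B, 11:+C, 12:-C
No rule fires across all 12 points.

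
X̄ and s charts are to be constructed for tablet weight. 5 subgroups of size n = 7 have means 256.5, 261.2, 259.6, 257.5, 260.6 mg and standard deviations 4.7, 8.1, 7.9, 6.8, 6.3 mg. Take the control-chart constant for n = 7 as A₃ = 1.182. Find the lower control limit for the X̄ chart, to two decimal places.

251.09

X̄̄ = (256.5 + 261.2 + 259.6 + 257.5 + 260.6) / 5 = 259.0800
s̄ = (4.7 + 8.1 + 7.9 + 6.8 + 6.3) / 5 = 6.7600
LCL = X̄̄ − A₃·s̄ = 259.0800 − 1.182 × 6.7600 = 251.0897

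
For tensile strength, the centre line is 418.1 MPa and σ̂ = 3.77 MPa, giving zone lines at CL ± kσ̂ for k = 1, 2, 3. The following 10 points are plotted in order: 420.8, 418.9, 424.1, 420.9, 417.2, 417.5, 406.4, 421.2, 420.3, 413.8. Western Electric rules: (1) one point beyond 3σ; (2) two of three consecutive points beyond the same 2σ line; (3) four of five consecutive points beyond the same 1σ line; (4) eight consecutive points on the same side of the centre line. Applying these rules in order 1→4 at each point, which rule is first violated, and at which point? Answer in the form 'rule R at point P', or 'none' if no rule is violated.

rule 1 at point 7

Zone of each point (C = within 1σ̂, B = 1σ̂–2σ̂, A = 2σ̂–3σ̂, * = beyond 3σ̂; sign = side of CL): 1:+C, 2:+C, 3:+B, 4:+C, 5:-C, 6:-C, 7:-*, 8:+C, 9:+C, 10:-B
Rule 1 (one point beyond the 3σ limits) is satisfied at point 7.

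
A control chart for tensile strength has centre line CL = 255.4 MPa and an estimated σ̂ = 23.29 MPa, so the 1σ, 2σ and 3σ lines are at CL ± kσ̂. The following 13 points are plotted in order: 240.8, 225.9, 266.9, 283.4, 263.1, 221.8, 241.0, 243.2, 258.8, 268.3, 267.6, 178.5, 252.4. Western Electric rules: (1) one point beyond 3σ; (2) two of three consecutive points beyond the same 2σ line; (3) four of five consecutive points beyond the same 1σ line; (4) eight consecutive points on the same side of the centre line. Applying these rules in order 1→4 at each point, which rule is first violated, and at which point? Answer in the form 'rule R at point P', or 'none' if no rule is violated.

Zone of each point (C = within 1σ̂, B = 1σ̂–2σ̂, A = 2σ̂–3σ̂, * = beyond 3σ̂; sign = side of CL): 1:-C, 2:-B, 3:+C, 4:+B, 5:+C, 6:-B, 7:-C, 8:-C, 9:+C, 10:+C, 11:+C, 12:-*, 13:-C
Rule 1 (one point beyond the 3σ limits) is satisfied at point 12.

rule 1 at point 12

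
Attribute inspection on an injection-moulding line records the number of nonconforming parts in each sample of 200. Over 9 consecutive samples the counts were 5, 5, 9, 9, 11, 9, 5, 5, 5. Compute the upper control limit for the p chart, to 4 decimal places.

p̄ = Σdᵢ / (k·n) = 63 / (9 × 200) = 0.03500
UCL = p̄ + 3·√(p̄(1−p̄)/n) = 0.03500 + 3 × √(0.03500×0.96500/200) = 0.03500 + 3 × 0.01300 = 0.07399

0.0740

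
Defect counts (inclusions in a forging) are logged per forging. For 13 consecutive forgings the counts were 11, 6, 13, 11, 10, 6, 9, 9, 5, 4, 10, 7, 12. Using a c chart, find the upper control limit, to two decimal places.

17.54

c̄ = (11 + 6 + 13 + 11 + 10 + 6 + 9 + 9 + 5 + 4 + 10 + 7 + 12) / 13 = 113 / 13 = 8.6923
UCL = c̄ + 3√c̄ = 8.6923 + 3 × √8.6923 = 8.6923 + 3 × 2.9483 = 17.5371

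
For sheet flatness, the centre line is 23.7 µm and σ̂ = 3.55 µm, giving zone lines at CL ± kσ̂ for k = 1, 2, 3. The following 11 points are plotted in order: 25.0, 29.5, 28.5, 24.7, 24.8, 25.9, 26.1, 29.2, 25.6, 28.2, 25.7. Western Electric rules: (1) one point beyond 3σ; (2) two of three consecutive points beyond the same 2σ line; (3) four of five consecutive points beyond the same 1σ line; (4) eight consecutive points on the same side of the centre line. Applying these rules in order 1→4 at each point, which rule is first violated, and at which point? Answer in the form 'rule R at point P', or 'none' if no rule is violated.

Zone of each point (C = within 1σ̂, B = 1σ̂–2σ̂, A = 2σ̂–3σ̂, * = beyond 3σ̂; sign = side of CL): 1:+C, 2:+B, 3:+B, 4:+C, 5:+C, 6:+C, 7:+C, 8:+B, 9:+C, 10:+B, 11:+C
Rule 4 (eight consecutive points on the same side of the centre line) is satisfied at point 8.

rule 4 at point 8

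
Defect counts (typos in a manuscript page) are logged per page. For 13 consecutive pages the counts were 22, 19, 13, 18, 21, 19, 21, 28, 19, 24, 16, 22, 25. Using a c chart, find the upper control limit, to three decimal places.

c̄ = (22 + 19 + 13 + 18 + 21 + 19 + 21 + 28 + 19 + 24 + 16 + 22 + 25) / 13 = 267 / 13 = 20.5385
UCL = c̄ + 3√c̄ = 20.5385 + 3 × √20.5385 = 20.5385 + 3 × 4.5319 = 34.1343

34.134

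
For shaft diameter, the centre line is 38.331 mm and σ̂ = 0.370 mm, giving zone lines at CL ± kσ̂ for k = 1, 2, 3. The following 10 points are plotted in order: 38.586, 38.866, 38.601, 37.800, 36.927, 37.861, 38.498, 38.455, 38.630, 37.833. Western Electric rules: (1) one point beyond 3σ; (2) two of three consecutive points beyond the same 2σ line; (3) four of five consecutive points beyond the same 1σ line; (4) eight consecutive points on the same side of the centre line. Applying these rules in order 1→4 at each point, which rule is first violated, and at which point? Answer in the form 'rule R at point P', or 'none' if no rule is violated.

Zone of each point (C = within 1σ̂, B = 1σ̂–2σ̂, A = 2σ̂–3σ̂, * = beyond 3σ̂; sign = side of CL): 1:+C, 2:+B, 3:+C, 4:-B, 5:-*, 6:-B, 7:+C, 8:+C, 9:+C, 10:-B
Rule 1 (one point beyond the 3σ limits) is satisfied at point 5.

rule 1 at point 5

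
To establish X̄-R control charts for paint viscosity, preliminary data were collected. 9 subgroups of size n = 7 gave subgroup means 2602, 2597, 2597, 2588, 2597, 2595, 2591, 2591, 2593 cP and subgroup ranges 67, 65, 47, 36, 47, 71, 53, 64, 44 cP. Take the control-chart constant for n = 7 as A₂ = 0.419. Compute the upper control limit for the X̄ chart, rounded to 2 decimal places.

2617.55

X̄̄ = (2602 + 2597 + 2597 + 2588 + 2597 + 2595 + 2591 + 2591 + 2593) / 9 = 23351.0000 / 9 = 2594.5556
R̄ = (67 + 65 + 47 + 36 + 47 + 71 + 53 + 64 + 44) / 9 = 494.0000 / 9 = 54.8889
UCL = X̄̄ + A₂·R̄ = 2594.5556 + 0.419 × 54.8889 = 2617.5540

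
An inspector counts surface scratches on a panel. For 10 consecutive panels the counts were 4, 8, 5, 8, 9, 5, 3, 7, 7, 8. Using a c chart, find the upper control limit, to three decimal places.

13.989

c̄ = (4 + 8 + 5 + 8 + 9 + 5 + 3 + 7 + 7 + 8) / 10 = 64 / 10 = 6.4000
UCL = c̄ + 3√c̄ = 6.4000 + 3 × √6.4000 = 6.4000 + 3 × 2.5298 = 13.9895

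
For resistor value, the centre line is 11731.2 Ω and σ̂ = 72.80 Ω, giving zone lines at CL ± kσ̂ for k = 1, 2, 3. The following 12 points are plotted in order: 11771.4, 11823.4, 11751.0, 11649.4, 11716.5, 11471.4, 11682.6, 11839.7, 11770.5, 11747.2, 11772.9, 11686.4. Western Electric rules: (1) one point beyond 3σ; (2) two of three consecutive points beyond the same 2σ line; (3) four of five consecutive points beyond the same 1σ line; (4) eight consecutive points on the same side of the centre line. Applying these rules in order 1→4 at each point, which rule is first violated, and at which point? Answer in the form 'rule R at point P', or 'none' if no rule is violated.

rule 1 at point 6

Zone of each point (C = within 1σ̂, B = 1σ̂–2σ̂, A = 2σ̂–3σ̂, * = beyond 3σ̂; sign = side of CL): 1:+C, 2:+B, 3:+C, 4:-B, 5:-C, 6:-*, 7:-C, 8:+B, 9:+C, 10:+C, 11:+C, 12:-C
Rule 1 (one point beyond the 3σ limits) is satisfied at point 6.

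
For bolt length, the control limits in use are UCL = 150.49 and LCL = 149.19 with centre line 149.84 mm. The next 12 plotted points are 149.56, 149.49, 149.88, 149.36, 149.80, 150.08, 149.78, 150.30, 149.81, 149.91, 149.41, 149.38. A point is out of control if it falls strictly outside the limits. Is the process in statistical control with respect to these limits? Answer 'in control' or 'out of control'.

in control

All 12 points lie within [149.19, 150.49].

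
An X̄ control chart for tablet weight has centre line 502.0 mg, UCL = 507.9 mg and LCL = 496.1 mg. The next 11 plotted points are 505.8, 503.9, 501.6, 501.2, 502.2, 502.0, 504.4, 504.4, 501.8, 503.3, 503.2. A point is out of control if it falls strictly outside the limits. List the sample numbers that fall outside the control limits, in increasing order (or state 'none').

none

All 11 points lie within [496.1, 507.9].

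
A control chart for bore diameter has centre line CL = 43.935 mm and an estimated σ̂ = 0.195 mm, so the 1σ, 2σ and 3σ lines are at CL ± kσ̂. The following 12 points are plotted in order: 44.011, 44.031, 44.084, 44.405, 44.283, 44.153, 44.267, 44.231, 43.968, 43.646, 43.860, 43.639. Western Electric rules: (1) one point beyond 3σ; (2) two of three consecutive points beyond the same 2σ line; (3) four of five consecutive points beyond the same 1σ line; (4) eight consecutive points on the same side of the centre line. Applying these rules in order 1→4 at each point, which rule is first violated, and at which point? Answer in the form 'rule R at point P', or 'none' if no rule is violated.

rule 3 at point 7

Zone of each point (C = within 1σ̂, B = 1σ̂–2σ̂, A = 2σ̂–3σ̂, * = beyond 3σ̂; sign = side of CL): 1:+C, 2:+C, 3:+C, 4:+A, 5:+B, 6:+B, 7:+B, 8:+B, 9:+C, 10:-B, 11:-C, 12:-B
Rule 3 (four of five consecutive points beyond the same 1σ limit) is satisfied at point 7.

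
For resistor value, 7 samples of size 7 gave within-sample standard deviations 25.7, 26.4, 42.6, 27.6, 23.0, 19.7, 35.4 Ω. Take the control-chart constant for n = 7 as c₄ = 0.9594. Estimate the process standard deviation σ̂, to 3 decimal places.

s̄ = (25.7 + 26.4 + 42.6 + 27.6 + 23.0 + 19.7 + 35.4) / 7 = 28.6286
σ̂ = s̄ / c₄ = 28.6286 / 0.9594 = 29.8401

29.840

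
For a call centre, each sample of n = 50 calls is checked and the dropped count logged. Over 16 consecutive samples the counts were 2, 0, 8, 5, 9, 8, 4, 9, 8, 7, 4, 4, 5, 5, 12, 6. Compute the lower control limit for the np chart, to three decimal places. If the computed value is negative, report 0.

0.000

p̄ = Σdᵢ / (k·n) = 96 / (16 × 50) = 0.12000
LCL = np̄ − 3·√(np̄(1−p̄)) = 6.0000 − 3 × 2.2978 = -0.8935 → 0 (negative, so LCL = 0)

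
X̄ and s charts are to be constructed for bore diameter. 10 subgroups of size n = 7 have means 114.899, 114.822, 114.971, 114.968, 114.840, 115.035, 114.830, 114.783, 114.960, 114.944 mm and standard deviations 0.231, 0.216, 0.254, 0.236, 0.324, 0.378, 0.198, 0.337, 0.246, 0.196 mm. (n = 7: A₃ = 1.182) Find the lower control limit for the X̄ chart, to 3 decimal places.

114.596

X̄̄ = (114.899 + 114.822 + 114.971 + 114.968 + 114.840 + 115.035 + 114.830 + 114.783 + 114.960 + 114.944) / 10 = 114.9052
s̄ = (0.231 + 0.216 + 0.254 + 0.236 + 0.324 + 0.378 + 0.198 + 0.337 + 0.246 + 0.196) / 10 = 0.2616
LCL = X̄̄ − A₃·s̄ = 114.9052 − 1.182 × 0.2616 = 114.5960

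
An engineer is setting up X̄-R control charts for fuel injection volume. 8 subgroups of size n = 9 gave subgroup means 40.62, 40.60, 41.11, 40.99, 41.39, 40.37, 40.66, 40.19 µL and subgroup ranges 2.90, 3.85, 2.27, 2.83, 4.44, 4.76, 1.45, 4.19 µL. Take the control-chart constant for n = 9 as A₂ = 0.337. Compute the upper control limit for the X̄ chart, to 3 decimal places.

41.866

X̄̄ = (40.62 + 40.60 + 41.11 + 40.99 + 41.39 + 40.37 + 40.66 + 40.19) / 8 = 325.9300 / 8 = 40.7413
R̄ = (2.90 + 3.85 + 2.27 + 2.83 + 4.44 + 4.76 + 1.45 + 4.19) / 8 = 26.6900 / 8 = 3.3363
UCL = X̄̄ + A₂·R̄ = 40.7413 + 0.337 × 3.3363 = 41.8656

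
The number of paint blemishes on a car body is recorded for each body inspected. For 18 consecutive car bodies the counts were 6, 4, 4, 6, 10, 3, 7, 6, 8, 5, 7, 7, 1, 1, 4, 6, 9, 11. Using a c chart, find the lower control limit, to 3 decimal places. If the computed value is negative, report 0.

c̄ = (6 + 4 + 4 + 6 + 10 + 3 + 7 + 6 + 8 + 5 + 7 + 7 + 1 + 1 + 4 + 6 + 9 + 11) / 18 = 105 / 18 = 5.8333
LCL = c̄ − 3√c̄ = 5.8333 − 3 × 2.4152 = -1.4124 → 0 (cannot be negative)

0.000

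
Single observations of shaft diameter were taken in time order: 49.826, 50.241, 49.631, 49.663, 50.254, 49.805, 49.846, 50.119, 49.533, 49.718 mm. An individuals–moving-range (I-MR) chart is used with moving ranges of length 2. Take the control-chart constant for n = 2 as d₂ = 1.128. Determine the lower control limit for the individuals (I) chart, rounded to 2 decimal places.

X̄ = (49.826 + 50.241 + 49.631 + 49.663 + 50.254 + 49.805 + 49.846 + 50.119 + 49.533 + 49.718) / 10 = 49.8636
Moving ranges: 0.415, 0.610, 0.032, 0.591, 0.449, 0.041, 0.273, 0.586, 0.185; M̄R̄ = 3.1820 / 9 = 0.3536
LCL = X̄ − 3·M̄R̄/d₂ = 49.8636 − 3 × 0.3536 / 1.128 = 48.9233

48.92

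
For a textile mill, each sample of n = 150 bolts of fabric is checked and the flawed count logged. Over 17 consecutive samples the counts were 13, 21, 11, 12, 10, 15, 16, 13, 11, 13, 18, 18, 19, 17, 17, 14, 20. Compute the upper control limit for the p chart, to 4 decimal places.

0.1750

p̄ = Σdᵢ / (k·n) = 258 / (17 × 150) = 0.10118
UCL = p̄ + 3·√(p̄(1−p̄)/n) = 0.10118 + 3 × √(0.10118×0.89882/150) = 0.10118 + 3 × 0.02462 = 0.17504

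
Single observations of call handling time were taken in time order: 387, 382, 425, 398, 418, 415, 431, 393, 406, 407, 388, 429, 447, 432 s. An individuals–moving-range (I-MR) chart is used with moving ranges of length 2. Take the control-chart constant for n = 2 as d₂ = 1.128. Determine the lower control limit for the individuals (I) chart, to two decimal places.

358.30

X̄ = (387 + 382 + 425 + 398 + 418 + 415 + 431 + 393 + 406 + 407 + 388 + 429 + 447 + 432) / 14 = 411.2857
Moving ranges: 5, 43, 27, 20, 3, 16, 38, 13, 1, 19, 41, 18, 15; M̄R̄ = 259.0000 / 13 = 19.9231
LCL = X̄ − 3·M̄R̄/d₂ = 411.2857 − 3 × 19.9231 / 1.128 = 358.2988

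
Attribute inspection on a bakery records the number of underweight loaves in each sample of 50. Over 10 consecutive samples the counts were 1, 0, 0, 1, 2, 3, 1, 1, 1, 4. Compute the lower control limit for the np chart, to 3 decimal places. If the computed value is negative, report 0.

0.000

p̄ = Σdᵢ / (k·n) = 14 / (10 × 50) = 0.02800
LCL = np̄ − 3·√(np̄(1−p̄)) = 1.4000 − 3 × 1.1665 = -2.0996 → 0 (negative, so LCL = 0)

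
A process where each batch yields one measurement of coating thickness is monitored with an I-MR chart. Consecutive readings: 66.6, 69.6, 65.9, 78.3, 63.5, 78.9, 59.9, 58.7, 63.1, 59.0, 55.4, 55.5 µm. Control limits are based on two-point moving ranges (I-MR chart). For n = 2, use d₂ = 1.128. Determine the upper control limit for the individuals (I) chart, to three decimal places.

X̄ = (66.6 + 69.6 + 65.9 + 78.3 + 63.5 + 78.9 + 59.9 + 58.7 + 63.1 + 59.0 + 55.4 + 55.5) / 12 = 64.5333
Moving ranges: 3.0, 3.7, 12.4, 14.8, 15.4, 19.0, 1.2, 4.4, 4.1, 3.6, 0.1; M̄R̄ = 81.7000 / 11 = 7.4273
UCL = X̄ + 3·M̄R̄/d₂ = 64.5333 + 3 × 7.4273 / 1.128 = 84.2867

84.287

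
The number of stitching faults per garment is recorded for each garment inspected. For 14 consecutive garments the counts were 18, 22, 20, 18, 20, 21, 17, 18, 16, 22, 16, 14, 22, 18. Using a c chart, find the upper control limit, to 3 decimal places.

c̄ = (18 + 22 + 20 + 18 + 20 + 21 + 17 + 18 + 16 + 22 + 16 + 14 + 22 + 18) / 14 = 262 / 14 = 18.7143
UCL = c̄ + 3√c̄ = 18.7143 + 3 × √18.7143 = 18.7143 + 3 × 4.3260 = 31.6923

31.692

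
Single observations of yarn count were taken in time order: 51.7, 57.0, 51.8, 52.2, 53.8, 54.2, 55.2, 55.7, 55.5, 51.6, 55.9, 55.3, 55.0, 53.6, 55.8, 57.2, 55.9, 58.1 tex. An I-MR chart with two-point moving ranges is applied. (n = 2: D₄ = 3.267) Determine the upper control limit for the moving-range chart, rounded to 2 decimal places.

Moving ranges: 5.3, 5.2, 0.4, 1.6, 0.4, 1.0, 0.5, 0.2, 3.9, 4.3, 0.6, 0.3, 1.4, 2.2, 1.4, 1.3, 2.2; M̄R̄ = 32.2000 / 17 = 1.8941
UCL_MR = D₄·M̄R̄ = 3.267 × 1.8941 = 6.1881

6.19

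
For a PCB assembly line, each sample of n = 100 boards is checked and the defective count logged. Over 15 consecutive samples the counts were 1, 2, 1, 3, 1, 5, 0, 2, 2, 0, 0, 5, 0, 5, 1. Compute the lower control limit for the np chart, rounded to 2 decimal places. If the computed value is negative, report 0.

p̄ = Σdᵢ / (k·n) = 28 / (15 × 100) = 0.01867
LCL = np̄ − 3·√(np̄(1−p̄)) = 1.8667 − 3 × 1.3534 = -2.1937 → 0 (negative, so LCL = 0)

0.00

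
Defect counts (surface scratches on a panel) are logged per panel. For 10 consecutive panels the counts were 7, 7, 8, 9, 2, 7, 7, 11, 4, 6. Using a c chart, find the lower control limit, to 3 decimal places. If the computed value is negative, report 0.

0.000

c̄ = (7 + 7 + 8 + 9 + 2 + 7 + 7 + 11 + 4 + 6) / 10 = 68 / 10 = 6.8000
LCL = c̄ − 3√c̄ = 6.8000 − 3 × 2.6077 = -1.0230 → 0 (cannot be negative)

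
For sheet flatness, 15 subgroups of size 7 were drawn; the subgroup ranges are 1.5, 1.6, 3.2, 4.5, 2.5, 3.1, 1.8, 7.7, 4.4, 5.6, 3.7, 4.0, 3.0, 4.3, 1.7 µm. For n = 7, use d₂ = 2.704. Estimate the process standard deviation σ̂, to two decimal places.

R̄ = (1.5 + 1.6 + 3.2 + 4.5 + 2.5 + 3.1 + 1.8 + 7.7 + 4.4 + 5.6 + 3.7 + 4.0 + 3.0 + 4.3 + 1.7) / 15 = 3.5067
σ̂ = R̄ / d₂ = 3.5067 / 2.704 = 1.2968

1.30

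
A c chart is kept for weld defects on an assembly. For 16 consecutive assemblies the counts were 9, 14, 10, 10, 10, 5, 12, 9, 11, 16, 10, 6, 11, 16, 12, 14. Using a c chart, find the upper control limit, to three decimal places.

c̄ = (9 + 14 + 10 + 10 + 10 + 5 + 12 + 9 + 11 + 16 + 10 + 6 + 11 + 16 + 12 + 14) / 16 = 175 / 16 = 10.9375
UCL = c̄ + 3√c̄ = 10.9375 + 3 × √10.9375 = 10.9375 + 3 × 3.3072 = 20.8591

20.859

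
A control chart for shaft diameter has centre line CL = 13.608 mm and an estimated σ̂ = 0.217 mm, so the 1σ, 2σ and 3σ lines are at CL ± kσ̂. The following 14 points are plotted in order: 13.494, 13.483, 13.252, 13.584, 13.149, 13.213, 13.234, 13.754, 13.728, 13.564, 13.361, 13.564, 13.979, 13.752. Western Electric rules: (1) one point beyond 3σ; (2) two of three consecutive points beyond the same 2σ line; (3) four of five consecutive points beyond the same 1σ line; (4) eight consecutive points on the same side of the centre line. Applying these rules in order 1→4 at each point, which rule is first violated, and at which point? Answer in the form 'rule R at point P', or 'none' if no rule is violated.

Zone of each point (C = within 1σ̂, B = 1σ̂–2σ̂, A = 2σ̂–3σ̂, * = beyond 3σ̂; sign = side of CL): 1:-C, 2:-C, 3:-B, 4:-C, 5:-A, 6:-B, 7:-B, 8:+C, 9:+C, 10:-C, 11:-B, 12:-C, 13:+B, 14:+C
Rule 3 (four of five consecutive points beyond the same 1σ limit) is satisfied at point 7.

rule 3 at point 7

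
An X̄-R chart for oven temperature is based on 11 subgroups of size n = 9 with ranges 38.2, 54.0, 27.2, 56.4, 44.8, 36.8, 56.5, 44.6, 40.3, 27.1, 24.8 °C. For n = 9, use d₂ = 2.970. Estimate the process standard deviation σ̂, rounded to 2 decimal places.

13.80

R̄ = (38.2 + 54.0 + 27.2 + 56.4 + 44.8 + 36.8 + 56.5 + 44.6 + 40.3 + 27.1 + 24.8) / 11 = 40.9727
σ̂ = R̄ / d₂ = 40.9727 / 2.970 = 13.7955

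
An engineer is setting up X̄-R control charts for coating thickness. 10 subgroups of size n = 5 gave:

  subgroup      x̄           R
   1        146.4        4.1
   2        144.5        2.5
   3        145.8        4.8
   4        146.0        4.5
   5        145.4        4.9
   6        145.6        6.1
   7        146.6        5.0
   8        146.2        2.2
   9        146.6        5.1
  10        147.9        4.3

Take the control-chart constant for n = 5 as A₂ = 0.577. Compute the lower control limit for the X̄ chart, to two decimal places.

X̄̄ = (146.4 + 144.5 + 145.8 + 146.0 + 145.4 + 145.6 + 146.6 + 146.2 + 146.6 + 147.9) / 10 = 1461.0000 / 10 = 146.1000
R̄ = (4.1 + 2.5 + 4.8 + 4.5 + 4.9 + 6.1 + 5.0 + 2.2 + 5.1 + 4.3) / 10 = 43.5000 / 10 = 4.3500
LCL = X̄̄ − A₂·R̄ = 146.1000 − 0.577 × 4.3500 = 143.5900

143.59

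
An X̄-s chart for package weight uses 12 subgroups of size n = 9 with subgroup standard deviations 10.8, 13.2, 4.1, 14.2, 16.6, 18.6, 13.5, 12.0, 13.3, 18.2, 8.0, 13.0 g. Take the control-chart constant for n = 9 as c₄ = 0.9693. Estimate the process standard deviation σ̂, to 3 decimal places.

13.369

s̄ = (10.8 + 13.2 + 4.1 + 14.2 + 16.6 + 18.6 + 13.5 + 12.0 + 13.3 + 18.2 + 8.0 + 13.0) / 12 = 12.9583
σ̂ = s̄ / c₄ = 12.9583 / 0.9693 = 13.3688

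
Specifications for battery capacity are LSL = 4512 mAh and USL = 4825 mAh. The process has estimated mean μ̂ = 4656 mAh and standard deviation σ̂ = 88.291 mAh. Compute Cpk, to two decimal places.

Cpu = (USL − μ̂) / (3σ̂) = (4825 − 4656) / (3 × 88.291) = 0.6380; Cpl = (μ̂ − LSL) / (3σ̂) = (4656 − 4512) / (3 × 88.291) = 0.5437; Cpk = min(Cpu, Cpl) = 0.5437

0.54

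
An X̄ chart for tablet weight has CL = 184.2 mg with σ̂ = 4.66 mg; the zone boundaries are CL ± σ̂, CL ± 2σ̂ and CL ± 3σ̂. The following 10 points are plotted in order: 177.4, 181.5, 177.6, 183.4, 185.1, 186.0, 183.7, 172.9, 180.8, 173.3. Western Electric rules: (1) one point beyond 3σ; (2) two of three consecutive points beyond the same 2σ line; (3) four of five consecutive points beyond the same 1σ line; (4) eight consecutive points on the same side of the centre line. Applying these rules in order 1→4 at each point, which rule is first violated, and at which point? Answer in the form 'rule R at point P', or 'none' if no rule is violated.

rule 2 at point 10

Zone of each point (C = within 1σ̂, B = 1σ̂–2σ̂, A = 2σ̂–3σ̂, * = beyond 3σ̂; sign = side of CL): 1:-B, 2:-C, 3:-B, 4:-C, 5:+C, 6:+C, 7:-C, 8:-A, 9:-C, 10:-A
Rule 2 (two of three consecutive points beyond the same 2σ limit) is satisfied at point 10.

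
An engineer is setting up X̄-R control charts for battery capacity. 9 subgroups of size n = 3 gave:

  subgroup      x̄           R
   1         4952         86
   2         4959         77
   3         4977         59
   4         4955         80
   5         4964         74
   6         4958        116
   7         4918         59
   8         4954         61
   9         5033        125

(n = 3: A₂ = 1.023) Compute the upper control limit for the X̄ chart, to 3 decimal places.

X̄̄ = (4952 + 4959 + 4977 + 4955 + 4964 + 4958 + 4918 + 4954 + 5033) / 9 = 44670.0000 / 9 = 4963.3333
R̄ = (86 + 77 + 59 + 80 + 74 + 116 + 59 + 61 + 125) / 9 = 737.0000 / 9 = 81.8889
UCL = X̄̄ + A₂·R̄ = 4963.3333 + 1.023 × 81.8889 = 5047.1057

5047.106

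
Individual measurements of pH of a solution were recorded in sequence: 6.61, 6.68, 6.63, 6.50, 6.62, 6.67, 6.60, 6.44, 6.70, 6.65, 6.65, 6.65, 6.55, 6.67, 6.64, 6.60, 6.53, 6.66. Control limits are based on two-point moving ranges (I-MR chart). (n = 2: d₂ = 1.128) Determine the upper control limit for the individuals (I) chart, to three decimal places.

X̄ = (6.61 + 6.68 + 6.63 + 6.50 + 6.62 + 6.67 + 6.60 + 6.44 + 6.70 + 6.65 + 6.65 + 6.65 + 6.55 + 6.67 + 6.64 + 6.60 + 6.53 + 6.66) / 18 = 6.6139
Moving ranges: 0.07, 0.05, 0.13, 0.12, 0.05, 0.07, 0.16, 0.26, 0.05, 0.00, 0.00, 0.10, 0.12, 0.03, 0.04, 0.07, 0.13; M̄R̄ = 1.4500 / 17 = 0.0853
UCL = X̄ + 3·M̄R̄/d₂ = 6.6139 + 3 × 0.0853 / 1.128 = 6.8407

6.841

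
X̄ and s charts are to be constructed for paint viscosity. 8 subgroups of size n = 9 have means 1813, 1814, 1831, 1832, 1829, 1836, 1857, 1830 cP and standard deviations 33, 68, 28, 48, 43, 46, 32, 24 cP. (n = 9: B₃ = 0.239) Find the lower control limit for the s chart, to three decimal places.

9.620

s̄ = (33 + 68 + 28 + 48 + 43 + 46 + 32 + 24) / 8 = 40.2500
LCL_s = B₃·s̄ = 0.239 × 40.2500 = 9.6197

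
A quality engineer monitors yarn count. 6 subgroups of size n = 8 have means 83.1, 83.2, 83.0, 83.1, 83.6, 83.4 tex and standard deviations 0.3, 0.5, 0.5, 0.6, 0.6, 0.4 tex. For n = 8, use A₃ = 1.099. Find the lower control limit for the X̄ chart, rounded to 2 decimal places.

82.70

X̄̄ = (83.1 + 83.2 + 83.0 + 83.1 + 83.6 + 83.4) / 6 = 83.2333
s̄ = (0.3 + 0.5 + 0.5 + 0.6 + 0.6 + 0.4) / 6 = 0.4833
LCL = X̄̄ − A₃·s̄ = 83.2333 − 1.099 × 0.4833 = 82.7022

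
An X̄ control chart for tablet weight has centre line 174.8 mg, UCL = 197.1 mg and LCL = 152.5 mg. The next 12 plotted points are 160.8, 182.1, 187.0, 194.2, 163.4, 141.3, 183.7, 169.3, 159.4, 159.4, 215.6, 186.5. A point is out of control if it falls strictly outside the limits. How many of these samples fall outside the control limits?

2

Compare each point to [152.5, 197.1]: sample 6 = 141.3 < LCL; sample 11 = 215.6 > UCL.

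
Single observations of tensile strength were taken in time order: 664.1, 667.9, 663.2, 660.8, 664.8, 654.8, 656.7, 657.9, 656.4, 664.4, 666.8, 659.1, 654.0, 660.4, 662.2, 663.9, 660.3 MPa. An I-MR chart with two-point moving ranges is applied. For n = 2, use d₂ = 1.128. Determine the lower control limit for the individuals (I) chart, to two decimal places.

X̄ = (664.1 + 667.9 + 663.2 + 660.8 + 664.8 + 654.8 + 656.7 + 657.9 + 656.4 + 664.4 + 666.8 + 659.1 + 654.0 + 660.4 + 662.2 + 663.9 + 660.3) / 17 = 661.0412
Moving ranges: 3.8, 4.7, 2.4, 4.0, 10.0, 1.9, 1.2, 1.5, 8.0, 2.4, 7.7, 5.1, 6.4, 1.8, 1.7, 3.6; M̄R̄ = 66.2000 / 16 = 4.1375
LCL = X̄ − 3·M̄R̄/d₂ = 661.0412 − 3 × 4.1375 / 1.128 = 650.0372

650.04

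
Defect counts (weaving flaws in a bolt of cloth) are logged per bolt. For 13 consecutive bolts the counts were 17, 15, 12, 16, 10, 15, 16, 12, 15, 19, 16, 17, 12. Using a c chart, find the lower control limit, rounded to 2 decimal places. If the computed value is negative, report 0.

c̄ = (17 + 15 + 12 + 16 + 10 + 15 + 16 + 12 + 15 + 19 + 16 + 17 + 12) / 13 = 192 / 13 = 14.7692
LCL = c̄ − 3√c̄ = 14.7692 − 3 × 3.8431 = 3.2400

3.24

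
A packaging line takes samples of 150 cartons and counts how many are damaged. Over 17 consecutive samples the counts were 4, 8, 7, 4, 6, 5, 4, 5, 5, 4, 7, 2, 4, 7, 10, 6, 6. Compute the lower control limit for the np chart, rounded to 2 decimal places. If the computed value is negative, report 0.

0.00

p̄ = Σdᵢ / (k·n) = 94 / (17 × 150) = 0.03686
LCL = np̄ − 3·√(np̄(1−p̄)) = 5.5294 − 3 × 2.3077 = -1.3938 → 0 (negative, so LCL = 0)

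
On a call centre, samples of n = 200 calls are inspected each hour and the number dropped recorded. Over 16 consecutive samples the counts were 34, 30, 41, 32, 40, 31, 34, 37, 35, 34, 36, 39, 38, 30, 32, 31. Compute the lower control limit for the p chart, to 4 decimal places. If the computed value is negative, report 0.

p̄ = Σdᵢ / (k·n) = 554 / (16 × 200) = 0.17313
LCL = p̄ − 3·√(p̄(1−p̄)/n) = 0.17313 − 3 × 0.02675 = 0.09286

0.0929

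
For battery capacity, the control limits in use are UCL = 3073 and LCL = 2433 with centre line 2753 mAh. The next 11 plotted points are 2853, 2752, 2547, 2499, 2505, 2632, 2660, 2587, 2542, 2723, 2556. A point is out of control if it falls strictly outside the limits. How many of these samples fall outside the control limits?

0

All 11 points lie within [2433, 3073].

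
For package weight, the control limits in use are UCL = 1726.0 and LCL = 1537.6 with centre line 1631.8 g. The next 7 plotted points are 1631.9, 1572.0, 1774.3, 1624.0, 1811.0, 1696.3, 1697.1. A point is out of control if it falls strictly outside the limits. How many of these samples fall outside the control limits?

2

Compare each point to [1537.6, 1726.0]: sample 3 = 1774.3 > UCL; sample 5 = 1811.0 > UCL.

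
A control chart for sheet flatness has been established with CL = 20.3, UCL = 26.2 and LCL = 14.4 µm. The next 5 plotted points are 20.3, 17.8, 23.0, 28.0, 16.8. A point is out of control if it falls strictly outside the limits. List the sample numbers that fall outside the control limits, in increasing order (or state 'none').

4

Compare each point to [14.4, 26.2]: sample 4 = 28.0 > UCL.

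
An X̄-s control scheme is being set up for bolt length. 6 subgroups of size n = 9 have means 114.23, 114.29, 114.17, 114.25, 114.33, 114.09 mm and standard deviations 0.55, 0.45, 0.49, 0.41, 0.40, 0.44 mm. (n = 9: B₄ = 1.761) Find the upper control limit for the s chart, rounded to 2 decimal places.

s̄ = (0.55 + 0.45 + 0.49 + 0.41 + 0.40 + 0.44) / 6 = 0.4567
UCL_s = B₄·s̄ = 1.761 × 0.4567 = 0.8042

0.80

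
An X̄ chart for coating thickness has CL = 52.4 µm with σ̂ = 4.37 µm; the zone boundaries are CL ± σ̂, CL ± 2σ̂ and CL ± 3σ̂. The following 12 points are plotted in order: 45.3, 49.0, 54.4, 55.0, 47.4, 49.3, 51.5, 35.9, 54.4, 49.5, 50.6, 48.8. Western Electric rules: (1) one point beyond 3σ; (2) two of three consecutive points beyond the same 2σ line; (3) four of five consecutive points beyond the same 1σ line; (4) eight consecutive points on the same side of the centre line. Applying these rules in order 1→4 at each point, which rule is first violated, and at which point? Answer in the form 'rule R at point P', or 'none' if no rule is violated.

rule 1 at point 8

Zone of each point (C = within 1σ̂, B = 1σ̂–2σ̂, A = 2σ̂–3σ̂, * = beyond 3σ̂; sign = side of CL): 1:-B, 2:-C, 3:+C, 4:+C, 5:-B, 6:-C, 7:-C, 8:-*, 9:+C, 10:-C, 11:-C, 12:-C
Rule 1 (one point beyond the 3σ limits) is satisfied at point 8.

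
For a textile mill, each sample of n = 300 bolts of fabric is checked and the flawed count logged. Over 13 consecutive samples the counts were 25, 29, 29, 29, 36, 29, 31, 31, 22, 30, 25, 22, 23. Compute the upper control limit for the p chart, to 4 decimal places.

p̄ = Σdᵢ / (k·n) = 361 / (13 × 300) = 0.09256
UCL = p̄ + 3·√(p̄(1−p̄)/n) = 0.09256 + 3 × √(0.09256×0.90744/300) = 0.09256 + 3 × 0.01673 = 0.14276

0.1428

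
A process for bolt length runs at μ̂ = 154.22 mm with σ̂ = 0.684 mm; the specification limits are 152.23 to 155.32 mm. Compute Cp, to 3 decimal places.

0.753

Cp = (USL − LSL) / (6σ̂) = (155.32 − 152.23) / (6 × 0.684) = 3.0900 / 4.1040 = 0.7529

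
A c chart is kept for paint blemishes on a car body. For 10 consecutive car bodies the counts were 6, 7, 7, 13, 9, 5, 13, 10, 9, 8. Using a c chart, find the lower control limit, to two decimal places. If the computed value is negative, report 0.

c̄ = (6 + 7 + 7 + 13 + 9 + 5 + 13 + 10 + 9 + 8) / 10 = 87 / 10 = 8.7000
LCL = c̄ − 3√c̄ = 8.7000 − 3 × 2.9496 = -0.1487 → 0 (cannot be negative)

0.00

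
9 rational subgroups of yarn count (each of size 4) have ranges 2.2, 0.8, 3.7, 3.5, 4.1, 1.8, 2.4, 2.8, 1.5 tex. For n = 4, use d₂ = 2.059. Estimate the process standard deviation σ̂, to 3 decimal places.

R̄ = (2.2 + 0.8 + 3.7 + 3.5 + 4.1 + 1.8 + 2.4 + 2.8 + 1.5) / 9 = 2.5333
σ̂ = R̄ / d₂ = 2.5333 / 2.059 = 1.2304

1.230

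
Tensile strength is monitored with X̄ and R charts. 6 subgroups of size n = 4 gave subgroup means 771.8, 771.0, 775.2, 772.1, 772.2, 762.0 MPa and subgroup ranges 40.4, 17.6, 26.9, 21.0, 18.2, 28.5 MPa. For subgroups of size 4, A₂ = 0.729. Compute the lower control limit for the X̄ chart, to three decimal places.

X̄̄ = (771.8 + 771.0 + 775.2 + 772.1 + 772.2 + 762.0) / 6 = 4624.3000 / 6 = 770.7167
R̄ = (40.4 + 17.6 + 26.9 + 21.0 + 18.2 + 28.5) / 6 = 152.6000 / 6 = 25.4333
LCL = X̄̄ − A₂·R̄ = 770.7167 − 0.729 × 25.4333 = 752.1758

752.176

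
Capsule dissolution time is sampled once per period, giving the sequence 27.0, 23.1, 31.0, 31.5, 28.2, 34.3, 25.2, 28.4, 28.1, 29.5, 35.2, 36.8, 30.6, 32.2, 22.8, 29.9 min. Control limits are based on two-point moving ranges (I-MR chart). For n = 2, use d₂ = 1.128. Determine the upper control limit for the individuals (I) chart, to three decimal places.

41.545

X̄ = (27.0 + 23.1 + 31.0 + 31.5 + 28.2 + 34.3 + 25.2 + 28.4 + 28.1 + 29.5 + 35.2 + 36.8 + 30.6 + 32.2 + 22.8 + 29.9) / 16 = 29.6125
Moving ranges: 3.9, 7.9, 0.5, 3.3, 6.1, 9.1, 3.2, 0.3, 1.4, 5.7, 1.6, 6.2, 1.6, 9.4, 7.1; M̄R̄ = 67.3000 / 15 = 4.4867
UCL = X̄ + 3·M̄R̄/d₂ = 29.6125 + 3 × 4.4867 / 1.128 = 41.5451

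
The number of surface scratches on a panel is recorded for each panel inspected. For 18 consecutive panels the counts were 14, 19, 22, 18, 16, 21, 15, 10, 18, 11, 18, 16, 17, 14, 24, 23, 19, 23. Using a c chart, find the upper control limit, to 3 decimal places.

30.276

c̄ = (14 + 19 + 22 + 18 + 16 + 21 + 15 + 10 + 18 + 11 + 18 + 16 + 17 + 14 + 24 + 23 + 19 + 23) / 18 = 318 / 18 = 17.6667
UCL = c̄ + 3√c̄ = 17.6667 + 3 × √17.6667 = 17.6667 + 3 × 4.2032 = 30.2762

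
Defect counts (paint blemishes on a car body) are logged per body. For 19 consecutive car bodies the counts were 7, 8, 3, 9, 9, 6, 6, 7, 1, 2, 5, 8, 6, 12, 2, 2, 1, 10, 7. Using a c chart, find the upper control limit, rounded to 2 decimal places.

c̄ = (7 + 8 + 3 + 9 + 9 + 6 + 6 + 7 + 1 + 2 + 5 + 8 + 6 + 12 + 2 + 2 + 1 + 10 + 7) / 19 = 111 / 19 = 5.8421
UCL = c̄ + 3√c̄ = 5.8421 + 3 × √5.8421 = 5.8421 + 3 × 2.4170 = 13.0932

13.09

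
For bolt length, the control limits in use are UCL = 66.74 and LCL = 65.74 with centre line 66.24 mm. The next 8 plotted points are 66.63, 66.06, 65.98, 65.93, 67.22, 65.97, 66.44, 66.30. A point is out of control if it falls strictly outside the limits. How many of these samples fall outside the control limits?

1

Compare each point to [65.74, 66.74]: sample 5 = 67.22 > UCL.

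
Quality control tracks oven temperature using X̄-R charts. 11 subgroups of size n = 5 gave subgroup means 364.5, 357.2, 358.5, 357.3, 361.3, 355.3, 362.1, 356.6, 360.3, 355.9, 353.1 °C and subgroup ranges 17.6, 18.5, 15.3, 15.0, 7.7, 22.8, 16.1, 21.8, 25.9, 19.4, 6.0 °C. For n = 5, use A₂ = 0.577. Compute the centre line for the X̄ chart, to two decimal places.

358.37

X̄̄ = (364.5 + 357.2 + 358.5 + 357.3 + 361.3 + 355.3 + 362.1 + 356.6 + 360.3 + 355.9 + 353.1) / 11 = 3942.1000 / 11 = 358.3727
CL = X̄̄ = 358.3727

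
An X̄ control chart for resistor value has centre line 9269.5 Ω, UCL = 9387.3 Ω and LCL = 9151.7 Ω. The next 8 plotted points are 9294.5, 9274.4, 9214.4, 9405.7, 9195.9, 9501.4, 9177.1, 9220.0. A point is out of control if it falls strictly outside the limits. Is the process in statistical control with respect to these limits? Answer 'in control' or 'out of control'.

out of control

Compare each point to [9151.7, 9387.3]: sample 4 = 9405.7 > UCL; sample 6 = 9501.4 > UCL.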